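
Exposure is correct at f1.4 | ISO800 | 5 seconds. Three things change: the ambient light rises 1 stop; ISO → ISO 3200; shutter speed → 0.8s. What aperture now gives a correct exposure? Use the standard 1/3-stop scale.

f/1.6

Scene light: 1 stop brighter.
ISO: 800 → 1000 → 1250 → 1600 → 2000 → 2500 → 3200 — 2 stops higher (brighter).
Shutter speed: 5 → 4 → 3.2 → 2.5 → 2 → 1.6 → 1.3 → 1 → 0.8 — 2 2/3 stops faster (darker).
Net so far: 1/3 stop brighter. Aperture: f/1.4 → f/1.6.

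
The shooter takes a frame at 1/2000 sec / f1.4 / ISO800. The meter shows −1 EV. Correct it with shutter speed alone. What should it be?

Underexposed by 1 stop → need 1 stop brighter.
Shutter speed: 1/2000 → 1/1000.

1/1000s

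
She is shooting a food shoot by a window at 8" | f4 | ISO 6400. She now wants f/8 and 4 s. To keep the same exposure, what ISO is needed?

Aperture: f/4 → f/5.6 → f/8 — 2 stops smaller aperture (darker).
Shutter speed: 8 → 4 — 1 stop faster (darker).
Net change so far: 3 stops darker. Offset with the ISO: 6400 → 12800 → 25600 → 51200.

ISO 51200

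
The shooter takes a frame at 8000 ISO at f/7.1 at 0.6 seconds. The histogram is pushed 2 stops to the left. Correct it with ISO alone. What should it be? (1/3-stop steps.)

ISO 32000

Underexposed by 2 stops → need 2 stops brighter.
ISO: 8000 → 10000 → 12800 → 16000 → 20000 → 25600 → 32000.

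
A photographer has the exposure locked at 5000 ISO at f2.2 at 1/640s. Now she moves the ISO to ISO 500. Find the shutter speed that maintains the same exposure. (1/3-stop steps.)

ISO: 5000 → 4000 → 3200 → 2500 → 2000 → 1600 → 1250 → 1000 → 800 → 640 → 500 — 3 1/3 stops lower (darker).
Need 3 1/3 stops brighter from the shutter speed: 1/640 → 1/500 → 1/400 → 1/320 → 1/250 → 1/200 → 1/160 → 1/125 → 1/100 → 1/80 → 1/60.

1/60s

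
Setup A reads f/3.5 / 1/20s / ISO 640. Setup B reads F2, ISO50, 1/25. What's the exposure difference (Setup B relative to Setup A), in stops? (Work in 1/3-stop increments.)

Aperture: f/3.5 → f/3.2 → f/2.8 → f/2.5 → f/2.2 → f/2 — 1 2/3 stops wider (brighter).
Shutter speed: 1/20 → 1/25 — 1/3 stop faster (darker).
ISO: 640 → 500 → 400 → 320 → 250 → 200 → 160 → 125 → 100 → 80 → 64 → 50 — 3 2/3 stops lower (darker).
Net: +1 2/3 −1/3 −3 2/3 = −2 1/3 stops.

2 1/3 stops darker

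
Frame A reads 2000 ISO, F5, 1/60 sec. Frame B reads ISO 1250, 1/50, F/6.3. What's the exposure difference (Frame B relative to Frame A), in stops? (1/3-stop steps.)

1 stop darker

Aperture: f/5 → f/5.6 → f/6.3 — 2/3 stop stopped down (darker).
Shutter speed: 1/60 → 1/50 — 1/3 stop slower (brighter).
ISO: 2000 → 1600 → 1250 — 2/3 stop dropped (darker).
Net: −2/3 +1/3 −2/3 = −1 stop.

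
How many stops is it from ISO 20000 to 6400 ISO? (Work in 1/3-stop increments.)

1 2/3 stops

20000 → 16000 → 12800 → 10000 → 8000 → 6400 — count the steps: 5 third-stops = 1 2/3 stops.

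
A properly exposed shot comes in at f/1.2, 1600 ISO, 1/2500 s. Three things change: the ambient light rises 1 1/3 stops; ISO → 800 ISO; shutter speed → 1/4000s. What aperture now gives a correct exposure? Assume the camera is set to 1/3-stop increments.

f/1.1

Scene light: 1 1/3 stops brighter.
ISO: 1600 → 1250 → 1000 → 800 — 1 stop lower (darker).
Shutter speed: 1/2500 → 1/3200 → 1/4000 — 2/3 stop faster (darker).
Net so far: 1/3 stop darker. Aperture: f/1.2 → f/1.1.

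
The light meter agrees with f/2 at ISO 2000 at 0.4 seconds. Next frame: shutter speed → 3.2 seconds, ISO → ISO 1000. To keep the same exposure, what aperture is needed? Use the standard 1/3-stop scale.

Shutter speed: 0.4 → 0.5 → 0.6 → 0.8 → 1 → 1.3 → 1.6 → 2 → 2.5 → 3.2 — 3 stops slower (brighter).
ISO: 2000 → 1600 → 1250 → 1000 — 1 stop lower (darker).
Net change so far: 2 stops brighter. Offset with the aperture: f/2 → f/2.2 → f/2.5 → f/2.8 → f/3.2 → f/3.5 → f/4.

f/4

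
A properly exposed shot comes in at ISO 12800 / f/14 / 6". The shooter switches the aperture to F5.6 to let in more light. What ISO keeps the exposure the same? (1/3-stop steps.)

ISO 2000

Aperture: f/14 → f/13 → f/11 → f/10 → f/9 → f/8 → f/7.1 → f/6.3 → f/5.6 — 2 2/3 stops opened up (brighter).
Need 2 2/3 stops darker from the ISO: 12800 → 10000 → 8000 → 6400 → 5000 → 4000 → 3200 → 2500 → 2000.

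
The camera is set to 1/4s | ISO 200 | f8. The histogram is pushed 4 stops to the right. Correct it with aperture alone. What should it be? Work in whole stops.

f/32

Overexposed by 4 stops → need 4 stops darker.
Aperture: f/8 → f/11 → f/16 → f/22 → f/32.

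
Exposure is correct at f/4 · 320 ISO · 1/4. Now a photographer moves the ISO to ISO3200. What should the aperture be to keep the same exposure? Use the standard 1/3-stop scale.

f/13

ISO: 320 → 400 → 500 → 640 → 800 → 1000 → 1250 → 1600 → 2000 → 2500 → 3200 — 3 1/3 stops raised (brighter).
Need 3 1/3 stops darker from the aperture: f/4 → f/4.5 → f/5 → f/5.6 → f/6.3 → f/7.1 → f/8 → f/9 → f/10 → f/11 → f/13.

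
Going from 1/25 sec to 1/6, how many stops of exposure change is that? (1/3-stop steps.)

2 stops

1/25 → 1/20 → 1/15 → 1/13 → 1/10 → 1/8 → 1/6 — count the steps: 6 third-stops = 2 stops.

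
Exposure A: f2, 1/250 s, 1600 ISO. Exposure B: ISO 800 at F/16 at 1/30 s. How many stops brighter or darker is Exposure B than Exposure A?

4 stops darker

Aperture: f/2 → f/2.8 → f/4 → f/5.6 → f/8 → f/11 → f/16 — 6 stops smaller aperture (darker).
Shutter speed: 1/250 → 1/125 → 1/60 → 1/30 — 3 stops longer (brighter).
ISO: 1600 → 800 — 1 stop lower (darker).
Net: −6 +3 −1 = −4 stops.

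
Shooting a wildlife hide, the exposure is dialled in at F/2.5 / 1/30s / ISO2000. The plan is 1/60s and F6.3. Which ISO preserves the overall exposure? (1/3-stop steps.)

Shutter speed: 1/30 → 1/40 → 1/50 → 1/60 — 1 stop shorter (darker).
Aperture: f/2.5 → f/2.8 → f/3.2 → f/3.5 → f/4 → f/4.5 → f/5 → f/5.6 → f/6.3 — 2 2/3 stops narrower (darker).
Net change so far: 3 2/3 stops darker. Offset with the ISO: 2000 → 2500 → 3200 → 4000 → 5000 → 6400 → 8000 → 10000 → 12800 → 16000 → 20000 → 25600.

ISO 25600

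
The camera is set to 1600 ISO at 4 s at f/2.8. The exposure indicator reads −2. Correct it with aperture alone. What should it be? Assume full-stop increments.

f/1.4

Underexposed by 2 stops → need 2 stops brighter.
Aperture: f/2.8 → f/2 → f/1.4.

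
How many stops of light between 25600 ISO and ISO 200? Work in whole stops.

25600 → 12800 → 6400 → 3200 → 1600 → 800 → 400 → 200 — count the steps: 7 stops.

7 stops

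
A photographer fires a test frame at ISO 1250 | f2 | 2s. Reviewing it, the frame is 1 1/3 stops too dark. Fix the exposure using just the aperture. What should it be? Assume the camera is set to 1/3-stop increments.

f/1.2

Underexposed by 1 1/3 stops → need 1 1/3 stops brighter.
Aperture: f/2 → f/1.8 → f/1.6 → f/1.4 → f/1.2.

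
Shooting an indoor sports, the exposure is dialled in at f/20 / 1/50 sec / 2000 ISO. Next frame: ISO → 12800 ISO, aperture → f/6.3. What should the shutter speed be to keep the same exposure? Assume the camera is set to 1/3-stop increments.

1/3200s

ISO: 2000 → 2500 → 3200 → 4000 → 5000 → 6400 → 8000 → 10000 → 12800 — 2 2/3 stops higher (brighter).
Aperture: f/20 → f/18 → f/16 → f/14 → f/13 → f/11 → f/10 → f/9 → f/8 → f/7.1 → f/6.3 — 3 1/3 stops wider (brighter).
Net change so far: 6 stops brighter. Offset with the shutter speed: 1/50 → 1/60 → 1/80 → 1/100 → 1/125 → 1/160 → 1/200 → 1/250 → 1/320 → 1/400 → 1/500 → 1/640 → 1/800 → 1/1000 → 1/1250 → 1/1600 → 1/2000 → 1/2500 → 1/3200.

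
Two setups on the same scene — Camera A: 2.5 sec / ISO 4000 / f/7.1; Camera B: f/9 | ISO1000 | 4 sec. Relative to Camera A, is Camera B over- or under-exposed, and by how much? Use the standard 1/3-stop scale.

2 stops darker

Aperture: f/7.1 → f/8 → f/9 — 2/3 stop stopped down (darker).
Shutter speed: 2.5 → 3.2 → 4 — 2/3 stop slower (brighter).
ISO: 4000 → 3200 → 2500 → 2000 → 1600 → 1250 → 1000 — 2 stops dropped (darker).
Net: −2/3 +2/3 −2 = −2 stops.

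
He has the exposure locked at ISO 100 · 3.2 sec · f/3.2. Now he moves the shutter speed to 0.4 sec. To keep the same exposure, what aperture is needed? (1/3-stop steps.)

f/1.1

Shutter speed: 3.2 → 2.5 → 2 → 1.6 → 1.3 → 1 → 0.8 → 0.6 → 0.5 → 0.4 — 3 stops shorter (darker).
Need 3 stops brighter from the aperture: f/3.2 → f/2.8 → f/2.5 → f/2.2 → f/2 → f/1.8 → f/1.6 → f/1.4 → f/1.2 → f/1.1.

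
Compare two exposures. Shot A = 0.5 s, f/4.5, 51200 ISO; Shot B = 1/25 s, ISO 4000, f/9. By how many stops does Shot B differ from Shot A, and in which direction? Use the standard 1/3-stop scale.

9 1/3 stops darker

Aperture: f/4.5 → f/5 → f/5.6 → f/6.3 → f/7.1 → f/8 → f/9 — 2 stops stopped down (darker).
Shutter speed: 0.5 → 0.4 → 0.3 → 1/4 → 1/5 → 1/6 → 1/8 → 1/10 → 1/13 → 1/15 → 1/20 → 1/25 — 3 2/3 stops faster (darker).
ISO: 51200 → 40000 → 32000 → 25600 → 20000 → 16000 → 12800 → 10000 → 8000 → 6400 → 5000 → 4000 — 3 2/3 stops dropped (darker).
Net: −2 −3 2/3 −3 2/3 = −9 1/3 stops.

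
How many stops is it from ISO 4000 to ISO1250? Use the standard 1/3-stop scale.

1 2/3 stops

4000 → 3200 → 2500 → 2000 → 1600 → 1250 — count the steps: 5 third-stops = 1 2/3 stops.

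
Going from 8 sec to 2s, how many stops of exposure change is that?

2 stops

8 → 4 → 2 — count the steps: 2 stops.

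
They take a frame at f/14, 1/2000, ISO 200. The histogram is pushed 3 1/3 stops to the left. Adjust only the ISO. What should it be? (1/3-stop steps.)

Underexposed by 3 1/3 stops → need 3 1/3 stops brighter.
ISO: 200 → 250 → 320 → 400 → 500 → 640 → 800 → 1000 → 1250 → 1600 → 2000.

ISO 2000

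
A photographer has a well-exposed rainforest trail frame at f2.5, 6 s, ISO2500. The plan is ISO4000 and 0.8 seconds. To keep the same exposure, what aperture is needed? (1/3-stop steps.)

f/1.1

ISO: 2500 → 3200 → 4000 — 2/3 stop higher (brighter).
Shutter speed: 6 → 5 → 4 → 3.2 → 2.5 → 2 → 1.6 → 1.3 → 1 → 0.8 — 3 stops faster (darker).
Net change so far: 2 1/3 stops darker. Offset with the aperture: f/2.5 → f/2.2 → f/2 → f/1.8 → f/1.6 → f/1.4 → f/1.2 → f/1.1.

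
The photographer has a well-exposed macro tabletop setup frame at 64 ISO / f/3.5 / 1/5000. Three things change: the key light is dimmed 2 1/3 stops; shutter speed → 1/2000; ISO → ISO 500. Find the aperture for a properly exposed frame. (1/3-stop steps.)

f/7.1

Scene light: 2 1/3 stops darker.
Shutter speed: 1/5000 → 1/4000 → 1/3200 → 1/2500 → 1/2000 — 1 1/3 stops slower (brighter).
ISO: 64 → 80 → 100 → 125 → 160 → 200 → 250 → 320 → 400 → 500 — 3 stops raised (brighter).
Net so far: 2 stops brighter. Aperture: f/3.5 → f/4 → f/4.5 → f/5 → f/5.6 → f/6.3 → f/7.1.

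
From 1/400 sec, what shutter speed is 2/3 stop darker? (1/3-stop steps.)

Shutter speed: 1/400 → 1/500 → 1/640 — 2/3 stop faster (darker).

1/640s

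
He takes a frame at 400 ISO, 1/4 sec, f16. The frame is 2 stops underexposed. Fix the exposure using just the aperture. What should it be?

Underexposed by 2 stops → need 2 stops brighter.
Aperture: f/16 → f/11 → f/8.

f/8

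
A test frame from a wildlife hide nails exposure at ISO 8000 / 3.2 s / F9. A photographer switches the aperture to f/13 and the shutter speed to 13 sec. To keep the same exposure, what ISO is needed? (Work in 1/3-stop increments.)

Aperture: f/9 → f/10 → f/11 → f/13 — 1 stop narrower (darker).
Shutter speed: 3.2 → 4 → 5 → 6 → 8 → 10 → 13 — 2 stops slower (brighter).
Net change so far: 1 stop brighter. Offset with the ISO: 8000 → 6400 → 5000 → 4000.

ISO 4000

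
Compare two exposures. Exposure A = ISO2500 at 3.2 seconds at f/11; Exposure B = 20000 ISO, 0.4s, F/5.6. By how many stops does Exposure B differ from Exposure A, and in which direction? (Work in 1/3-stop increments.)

2 stops brighter

Aperture: f/11 → f/10 → f/9 → f/8 → f/7.1 → f/6.3 → f/5.6 — 2 stops opened up (brighter).
Shutter speed: 3.2 → 2.5 → 2 → 1.6 → 1.3 → 1 → 0.8 → 0.6 → 0.5 → 0.4 — 3 stops faster (darker).
ISO: 2500 → 3200 → 4000 → 5000 → 6400 → 8000 → 10000 → 12800 → 16000 → 20000 — 3 stops higher (brighter).
Net: +2 −3 +3 = +2 stops.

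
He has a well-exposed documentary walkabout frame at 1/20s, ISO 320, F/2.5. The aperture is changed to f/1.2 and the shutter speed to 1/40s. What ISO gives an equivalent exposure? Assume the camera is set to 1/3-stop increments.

Aperture: f/2.5 → f/2.2 → f/2 → f/1.8 → f/1.6 → f/1.4 → f/1.2 — 2 stops wider (brighter).
Shutter speed: 1/20 → 1/25 → 1/30 → 1/40 — 1 stop faster (darker).
Net change so far: 1 stop brighter. Offset with the ISO: 320 → 250 → 200 → 160.

ISO 160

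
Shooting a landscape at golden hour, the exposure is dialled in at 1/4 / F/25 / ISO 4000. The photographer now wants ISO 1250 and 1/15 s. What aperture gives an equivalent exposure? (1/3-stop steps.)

ISO: 4000 → 3200 → 2500 → 2000 → 1600 → 1250 — 1 2/3 stops dropped (darker).
Shutter speed: 1/4 → 1/5 → 1/6 → 1/8 → 1/10 → 1/13 → 1/15 — 2 stops shorter (darker).
Net change so far: 3 2/3 stops darker. Offset with the aperture: f/25 → f/22 → f/20 → f/18 → f/16 → f/14 → f/13 → f/11 → f/10 → f/9 → f/8 → f/7.1.

f/7.1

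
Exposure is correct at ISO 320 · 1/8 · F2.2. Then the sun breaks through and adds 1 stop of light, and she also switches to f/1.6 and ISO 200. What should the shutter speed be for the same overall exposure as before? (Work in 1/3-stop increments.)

Scene light: 1 stop brighter.
Aperture: f/2.2 → f/2 → f/1.8 → f/1.6 — 1 stop larger aperture (brighter).
ISO: 320 → 250 → 200 — 2/3 stop dropped (darker).
Net so far: 1 1/3 stops brighter. Shutter speed: 1/8 → 1/10 → 1/13 → 1/15 → 1/20.

1/20s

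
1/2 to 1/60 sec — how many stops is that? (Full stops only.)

1/2 → 1/4 → 1/8 → 1/15 → 1/30 → 1/60 — count the steps: 5 stops.

5 stops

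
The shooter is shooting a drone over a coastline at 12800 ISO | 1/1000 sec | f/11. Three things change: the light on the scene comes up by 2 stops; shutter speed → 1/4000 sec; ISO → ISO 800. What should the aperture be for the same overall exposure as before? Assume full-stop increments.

f/2.8

Scene light: 2 stops brighter.
Shutter speed: 1/1000 → 1/2000 → 1/4000 — 2 stops faster (darker).
ISO: 12800 → 6400 → 3200 → 1600 → 800 — 4 stops lower (darker).
Net so far: 4 stops darker. Aperture: f/11 → f/8 → f/5.6 → f/4 → f/2.8.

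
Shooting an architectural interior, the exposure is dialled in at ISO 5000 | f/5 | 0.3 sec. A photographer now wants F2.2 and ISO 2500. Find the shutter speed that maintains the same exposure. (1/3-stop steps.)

Aperture: f/5 → f/4.5 → f/4 → f/3.5 → f/3.2 → f/2.8 → f/2.5 → f/2.2 — 2 1/3 stops wider (brighter).
ISO: 5000 → 4000 → 3200 → 2500 — 1 stop lower (darker).
Net change so far: 1 1/3 stops brighter. Offset with the shutter speed: 0.3 → 1/4 → 1/5 → 1/6 → 1/8.

1/8s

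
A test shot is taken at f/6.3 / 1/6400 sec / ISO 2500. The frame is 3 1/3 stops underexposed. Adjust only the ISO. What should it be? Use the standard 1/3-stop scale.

ISO 25600

Underexposed by 3 1/3 stops → need 3 1/3 stops brighter.
ISO: 2500 → 3200 → 4000 → 5000 → 6400 → 8000 → 10000 → 12800 → 16000 → 20000 → 25600.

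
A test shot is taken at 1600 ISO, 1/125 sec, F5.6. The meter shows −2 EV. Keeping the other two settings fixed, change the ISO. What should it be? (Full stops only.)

ISO 6400

Underexposed by 2 stops → need 2 stops brighter.
ISO: 1600 → 3200 → 6400.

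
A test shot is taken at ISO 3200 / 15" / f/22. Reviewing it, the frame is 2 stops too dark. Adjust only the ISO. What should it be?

Underexposed by 2 stops → need 2 stops brighter.
ISO: 3200 → 6400 → 12800.

ISO 12800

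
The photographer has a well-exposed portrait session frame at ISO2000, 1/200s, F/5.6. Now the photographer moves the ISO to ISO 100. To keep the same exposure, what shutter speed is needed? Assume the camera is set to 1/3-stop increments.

ISO: 2000 → 1600 → 1250 → 1000 → 800 → 640 → 500 → 400 → 320 → 250 → 200 → 160 → 125 → 100 — 4 1/3 stops lower (darker).
Need 4 1/3 stops brighter from the shutter speed: 1/200 → 1/160 → 1/125 → 1/100 → 1/80 → 1/60 → 1/50 → 1/40 → 1/30 → 1/25 → 1/20 → 1/15 → 1/13 → 1/10.

1/10s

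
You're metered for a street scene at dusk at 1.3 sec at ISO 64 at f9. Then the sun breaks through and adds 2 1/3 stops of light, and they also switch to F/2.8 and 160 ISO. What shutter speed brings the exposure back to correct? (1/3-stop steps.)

1/100s

Scene light: 2 1/3 stops brighter.
Aperture: f/9 → f/8 → f/7.1 → f/6.3 → f/5.6 → f/5 → f/4.5 → f/4 → f/3.5 → f/3.2 → f/2.8 — 3 1/3 stops larger aperture (brighter).
ISO: 64 → 80 → 100 → 125 → 160 — 1 1/3 stops higher (brighter).
Net so far: 7 stops brighter. Shutter speed: 1.3 → 1 → 0.8 → 0.6 → 0.5 → 0.4 → 0.3 → 1/4 → 1/5 → 1/6 → 1/8 → 1/10 → 1/13 → 1/15 → 1/20 → 1/25 → 1/30 → 1/40 → 1/50 → 1/60 → 1/80 → 1/100.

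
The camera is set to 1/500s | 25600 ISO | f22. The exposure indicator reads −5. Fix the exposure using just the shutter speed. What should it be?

1/15s

Underexposed by 5 stops → need 5 stops brighter.
Shutter speed: 1/500 → 1/250 → 1/125 → 1/60 → 1/30 → 1/15.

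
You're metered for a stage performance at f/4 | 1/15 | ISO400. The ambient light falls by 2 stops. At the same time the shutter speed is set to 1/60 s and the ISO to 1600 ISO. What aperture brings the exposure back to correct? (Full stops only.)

Scene light: 2 stops darker.
Shutter speed: 1/15 → 1/30 → 1/60 — 2 stops faster (darker).
ISO: 400 → 800 → 1600 — 2 stops raised (brighter).
Net so far: 2 stops darker. Aperture: f/4 → f/2.8 → f/2.

f/2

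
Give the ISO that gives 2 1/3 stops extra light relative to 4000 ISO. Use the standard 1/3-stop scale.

ISO: 4000 → 5000 → 6400 → 8000 → 10000 → 12800 → 16000 → 20000 — 2 1/3 stops higher (brighter).

ISO 20000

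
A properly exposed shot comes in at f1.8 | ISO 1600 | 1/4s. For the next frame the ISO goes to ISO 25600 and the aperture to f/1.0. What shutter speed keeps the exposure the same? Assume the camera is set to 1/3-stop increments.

ISO: 1600 → 2000 → 2500 → 3200 → 4000 → 5000 → 6400 → 8000 → 10000 → 12800 → 16000 → 20000 → 25600 — 4 stops raised (brighter).
Aperture: f/1.8 → f/1.6 → f/1.4 → f/1.2 → f/1.1 → f/1.0 — 1 2/3 stops opened up (brighter).
Net change so far: 5 2/3 stops brighter. Offset with the shutter speed: 1/4 → 1/5 → 1/6 → 1/8 → 1/10 → 1/13 → 1/15 → 1/20 → 1/25 → 1/30 → 1/40 → 1/50 → 1/60 → 1/80 → 1/100 → 1/125 → 1/160 → 1/200.

1/200s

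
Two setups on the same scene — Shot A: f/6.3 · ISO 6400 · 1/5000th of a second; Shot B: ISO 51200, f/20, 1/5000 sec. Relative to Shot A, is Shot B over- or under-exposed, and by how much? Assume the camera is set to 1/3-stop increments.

Aperture: f/6.3 → f/7.1 → f/8 → f/9 → f/10 → f/11 → f/13 → f/14 → f/16 → f/18 → f/20 — 3 1/3 stops smaller aperture (darker).
Shutter speed: unchanged.
ISO: 6400 → 8000 → 10000 → 12800 → 16000 → 20000 → 25600 → 32000 → 40000 → 51200 — 3 stops raised (brighter).
Net: −3 1/3 +3 = −1/3 stops.

1/3 stop darker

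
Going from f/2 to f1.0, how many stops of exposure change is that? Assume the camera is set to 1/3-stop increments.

f/2 → f/1.8 → f/1.6 → f/1.4 → f/1.2 → f/1.1 → f/1.0 — count the steps: 6 third-stops = 2 stops.

2 stops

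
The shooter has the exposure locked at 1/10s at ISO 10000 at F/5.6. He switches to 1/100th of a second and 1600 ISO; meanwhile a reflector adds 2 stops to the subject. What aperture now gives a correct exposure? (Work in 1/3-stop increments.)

f/1.4

Scene light: 2 stops brighter.
Shutter speed: 1/10 → 1/13 → 1/15 → 1/20 → 1/25 → 1/30 → 1/40 → 1/50 → 1/60 → 1/80 → 1/100 — 3 1/3 stops shorter (darker).
ISO: 10000 → 8000 → 6400 → 5000 → 4000 → 3200 → 2500 → 2000 → 1600 — 2 2/3 stops lower (darker).
Net so far: 4 stops darker. Aperture: f/5.6 → f/5 → f/4.5 → f/4 → f/3.5 → f/3.2 → f/2.8 → f/2.5 → f/2.2 → f/2 → f/1.8 → f/1.6 → f/1.4.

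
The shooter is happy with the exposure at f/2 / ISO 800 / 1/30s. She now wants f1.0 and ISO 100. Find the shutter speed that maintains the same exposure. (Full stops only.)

1/15s

Aperture: f/2 → f/1.4 → f/1.0 — 2 stops opened up (brighter).
ISO: 800 → 400 → 200 → 100 — 3 stops dropped (darker).
Net change so far: 1 stop darker. Offset with the shutter speed: 1/30 → 1/15.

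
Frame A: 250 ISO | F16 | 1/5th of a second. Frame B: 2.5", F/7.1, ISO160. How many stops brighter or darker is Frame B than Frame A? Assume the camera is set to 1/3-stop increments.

5 1/3 stops brighter

Aperture: f/16 → f/14 → f/13 → f/11 → f/10 → f/9 → f/8 → f/7.1 — 2 1/3 stops opened up (brighter).
Shutter speed: 1/5 → 1/4 → 0.3 → 0.4 → 0.5 → 0.6 → 0.8 → 1 → 1.3 → 1.6 → 2 → 2.5 — 3 2/3 stops slower (brighter).
ISO: 250 → 200 → 160 — 2/3 stop dropped (darker).
Net: +2 1/3 +3 2/3 −2/3 = +5 1/3 stops.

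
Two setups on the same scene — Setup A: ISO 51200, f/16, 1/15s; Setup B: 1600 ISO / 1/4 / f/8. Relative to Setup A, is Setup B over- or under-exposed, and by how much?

1 stop darker

Aperture: f/16 → f/11 → f/8 — 2 stops wider (brighter).
Shutter speed: 1/15 → 1/8 → 1/4 — 2 stops slower (brighter).
ISO: 51200 → 25600 → 12800 → 6400 → 3200 → 1600 — 5 stops lower (darker).
Net: +2 +2 −5 = −1 stop.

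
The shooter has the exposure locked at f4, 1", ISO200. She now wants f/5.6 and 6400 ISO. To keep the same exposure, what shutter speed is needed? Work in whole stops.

1/15s

Aperture: f/4 → f/5.6 — 1 stop stopped down (darker).
ISO: 200 → 400 → 800 → 1600 → 3200 → 6400 — 5 stops higher (brighter).
Net change so far: 4 stops brighter. Offset with the shutter speed: 1 → 1/2 → 1/4 → 1/8 → 1/15.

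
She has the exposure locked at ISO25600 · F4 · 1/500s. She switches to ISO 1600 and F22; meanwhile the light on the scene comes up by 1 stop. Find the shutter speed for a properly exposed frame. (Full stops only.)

1/2s

Scene light: 1 stop brighter.
ISO: 25600 → 12800 → 6400 → 3200 → 1600 — 4 stops dropped (darker).
Aperture: f/4 → f/5.6 → f/8 → f/11 → f/16 → f/22 — 5 stops stopped down (darker).
Net so far: 8 stops darker. Shutter speed: 1/500 → 1/250 → 1/125 → 1/60 → 1/30 → 1/15 → 1/8 → 1/4 → 1/2.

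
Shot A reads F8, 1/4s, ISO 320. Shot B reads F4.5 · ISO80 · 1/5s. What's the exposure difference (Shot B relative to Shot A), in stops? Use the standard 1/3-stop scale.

Aperture: f/8 → f/7.1 → f/6.3 → f/5.6 → f/5 → f/4.5 — 1 2/3 stops wider (brighter).
Shutter speed: 1/4 → 1/5 — 1/3 stop shorter (darker).
ISO: 320 → 250 → 200 → 160 → 125 → 100 → 80 — 2 stops dropped (darker).
Net: +1 2/3 −1/3 −2 = −2/3 stops.

2/3 stop darker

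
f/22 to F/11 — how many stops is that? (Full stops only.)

2 stops

f/22 → f/16 → f/11 — count the steps: 2 stops.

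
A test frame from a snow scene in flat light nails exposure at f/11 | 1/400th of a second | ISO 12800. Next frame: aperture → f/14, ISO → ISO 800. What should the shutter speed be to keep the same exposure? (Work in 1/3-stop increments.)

Aperture: f/11 → f/13 → f/14 — 2/3 stop narrower (darker).
ISO: 12800 → 10000 → 8000 → 6400 → 5000 → 4000 → 3200 → 2500 → 2000 → 1600 → 1250 → 1000 → 800 — 4 stops dropped (darker).
Net change so far: 4 2/3 stops darker. Offset with the shutter speed: 1/400 → 1/320 → 1/250 → 1/200 → 1/160 → 1/125 → 1/100 → 1/80 → 1/60 → 1/50 → 1/40 → 1/30 → 1/25 → 1/20 → 1/15.

1/15s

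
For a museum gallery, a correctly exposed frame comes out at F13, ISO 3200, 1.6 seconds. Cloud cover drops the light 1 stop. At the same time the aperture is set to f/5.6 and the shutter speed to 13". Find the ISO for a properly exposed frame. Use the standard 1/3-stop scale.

Scene light: 1 stop darker.
Aperture: f/13 → f/11 → f/10 → f/9 → f/8 → f/7.1 → f/6.3 → f/5.6 — 2 1/3 stops larger aperture (brighter).
Shutter speed: 1.6 → 2 → 2.5 → 3.2 → 4 → 5 → 6 → 8 → 10 → 13 — 3 stops longer (brighter).
Net so far: 4 1/3 stops brighter. ISO: 3200 → 2500 → 2000 → 1600 → 1250 → 1000 → 800 → 640 → 500 → 400 → 320 → 250 → 200 → 160.

ISO 160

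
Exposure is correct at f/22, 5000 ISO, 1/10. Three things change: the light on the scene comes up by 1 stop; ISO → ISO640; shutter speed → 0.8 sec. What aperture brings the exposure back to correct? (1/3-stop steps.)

f/32

Scene light: 1 stop brighter.
ISO: 5000 → 4000 → 3200 → 2500 → 2000 → 1600 → 1250 → 1000 → 800 → 640 — 3 stops dropped (darker).
Shutter speed: 1/10 → 1/8 → 1/6 → 1/5 → 1/4 → 0.3 → 0.4 → 0.5 → 0.6 → 0.8 — 3 stops longer (brighter).
Net so far: 1 stop brighter. Aperture: f/22 → f/25 → f/29 → f/32.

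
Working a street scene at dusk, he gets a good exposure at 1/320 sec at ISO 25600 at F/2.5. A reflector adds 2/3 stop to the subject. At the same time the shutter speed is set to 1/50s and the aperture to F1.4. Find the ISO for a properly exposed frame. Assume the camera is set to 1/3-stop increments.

Scene light: 2/3 stop brighter.
Shutter speed: 1/320 → 1/250 → 1/200 → 1/160 → 1/125 → 1/100 → 1/80 → 1/60 → 1/50 — 2 2/3 stops slower (brighter).
Aperture: f/2.5 → f/2.2 → f/2 → f/1.8 → f/1.6 → f/1.4 — 1 2/3 stops larger aperture (brighter).
Net so far: 5 stops brighter. ISO: 25600 → 20000 → 16000 → 12800 → 10000 → 8000 → 6400 → 5000 → 4000 → 3200 → 2500 → 2000 → 1600 → 1250 → 1000 → 800.

ISO 800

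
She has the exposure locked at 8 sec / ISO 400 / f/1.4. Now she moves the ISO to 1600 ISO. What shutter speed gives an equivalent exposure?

2 s

ISO: 400 → 800 → 1600 — 2 stops raised (brighter).
Need 2 stops darker from the shutter speed: 8 → 4 → 2.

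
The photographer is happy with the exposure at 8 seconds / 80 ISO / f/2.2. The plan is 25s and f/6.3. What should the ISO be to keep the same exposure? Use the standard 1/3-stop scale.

ISO 200

Shutter speed: 8 → 10 → 13 → 15 → 20 → 25 — 1 2/3 stops slower (brighter).
Aperture: f/2.2 → f/2.5 → f/2.8 → f/3.2 → f/3.5 → f/4 → f/4.5 → f/5 → f/5.6 → f/6.3 — 3 stops stopped down (darker).
Net change so far: 1 1/3 stops darker. Offset with the ISO: 80 → 100 → 125 → 160 → 200.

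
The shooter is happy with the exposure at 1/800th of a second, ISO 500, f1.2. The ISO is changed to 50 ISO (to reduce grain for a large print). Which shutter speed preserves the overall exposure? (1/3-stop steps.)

ISO: 500 → 400 → 320 → 250 → 200 → 160 → 125 → 100 → 80 → 64 → 50 — 3 1/3 stops dropped (darker).
Need 3 1/3 stops brighter from the shutter speed: 1/800 → 1/640 → 1/500 → 1/400 → 1/320 → 1/250 → 1/200 → 1/160 → 1/125 → 1/100 → 1/80.

1/80s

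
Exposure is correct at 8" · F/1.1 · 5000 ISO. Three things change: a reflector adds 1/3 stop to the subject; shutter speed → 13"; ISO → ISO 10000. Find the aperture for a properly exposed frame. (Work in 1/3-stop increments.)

Scene light: 1/3 stop brighter.
Shutter speed: 8 → 10 → 13 — 2/3 stop slower (brighter).
ISO: 5000 → 6400 → 8000 → 10000 — 1 stop raised (brighter).
Net so far: 2 stops brighter. Aperture: f/1.1 → f/1.2 → f/1.4 → f/1.6 → f/1.8 → f/2 → f/2.2.

f/2.2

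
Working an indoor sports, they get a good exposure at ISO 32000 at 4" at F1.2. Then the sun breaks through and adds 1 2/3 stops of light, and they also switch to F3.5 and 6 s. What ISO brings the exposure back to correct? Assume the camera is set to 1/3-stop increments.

ISO 51200

Scene light: 1 2/3 stops brighter.
Aperture: f/1.2 → f/1.4 → f/1.6 → f/1.8 → f/2 → f/2.2 → f/2.5 → f/2.8 → f/3.2 → f/3.5 — 3 stops stopped down (darker).
Shutter speed: 4 → 5 → 6 — 2/3 stop slower (brighter).
Net so far: 2/3 stop darker. ISO: 32000 → 40000 → 51200.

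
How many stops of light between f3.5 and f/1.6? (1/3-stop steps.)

f/3.5 → f/3.2 → f/2.8 → f/2.5 → f/2.2 → f/2 → f/1.8 → f/1.6 — count the steps: 7 third-stops = 2 1/3 stops.

2 1/3 stops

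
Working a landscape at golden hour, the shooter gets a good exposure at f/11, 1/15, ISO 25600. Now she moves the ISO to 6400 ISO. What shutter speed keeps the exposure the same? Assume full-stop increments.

1/4s

ISO: 25600 → 12800 → 6400 — 2 stops lower (darker).
Need 2 stops brighter from the shutter speed: 1/15 → 1/8 → 1/4.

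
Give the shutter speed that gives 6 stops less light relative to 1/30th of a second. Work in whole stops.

Shutter speed: 1/30 → 1/60 → 1/125 → 1/250 → 1/500 → 1/1000 → 1/2000 — 6 stops faster (darker).

1/2000s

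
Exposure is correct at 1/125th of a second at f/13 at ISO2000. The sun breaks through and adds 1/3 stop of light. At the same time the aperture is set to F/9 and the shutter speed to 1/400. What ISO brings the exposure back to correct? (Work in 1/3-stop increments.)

Scene light: 1/3 stop brighter.
Aperture: f/13 → f/11 → f/10 → f/9 — 1 stop wider (brighter).
Shutter speed: 1/125 → 1/160 → 1/200 → 1/250 → 1/320 → 1/400 — 1 2/3 stops faster (darker).
Net so far: 1/3 stop darker. ISO: 2000 → 2500.

ISO 2500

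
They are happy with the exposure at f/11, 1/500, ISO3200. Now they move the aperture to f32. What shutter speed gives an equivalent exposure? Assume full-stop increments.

1/60s

Aperture: f/11 → f/16 → f/22 → f/32 — 3 stops stopped down (darker).
Need 3 stops brighter from the shutter speed: 1/500 → 1/250 → 1/125 → 1/60.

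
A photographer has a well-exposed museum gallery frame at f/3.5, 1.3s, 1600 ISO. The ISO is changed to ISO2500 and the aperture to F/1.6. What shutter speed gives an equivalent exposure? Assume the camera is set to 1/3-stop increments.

ISO: 1600 → 2000 → 2500 — 2/3 stop higher (brighter).
Aperture: f/3.5 → f/3.2 → f/2.8 → f/2.5 → f/2.2 → f/2 → f/1.8 → f/1.6 — 2 1/3 stops opened up (brighter).
Net change so far: 3 stops brighter. Offset with the shutter speed: 1.3 → 1 → 0.8 → 0.6 → 0.5 → 0.4 → 0.3 → 1/4 → 1/5 → 1/6.

1/6s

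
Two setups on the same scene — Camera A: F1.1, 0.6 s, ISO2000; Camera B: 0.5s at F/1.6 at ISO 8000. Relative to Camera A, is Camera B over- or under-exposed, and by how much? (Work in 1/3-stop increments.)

2/3 stop brighter

Aperture: f/1.1 → f/1.2 → f/1.4 → f/1.6 — 1 stop smaller aperture (darker).
Shutter speed: 0.6 → 0.5 — 1/3 stop shorter (darker).
ISO: 2000 → 2500 → 3200 → 4000 → 5000 → 6400 → 8000 — 2 stops raised (brighter).
Net: −1 −1/3 +2 = +2/3 stops.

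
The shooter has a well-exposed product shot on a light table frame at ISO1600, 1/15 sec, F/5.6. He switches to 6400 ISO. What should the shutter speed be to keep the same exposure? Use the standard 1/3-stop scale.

ISO: 1600 → 2000 → 2500 → 3200 → 4000 → 5000 → 6400 — 2 stops raised (brighter).
Need 2 stops darker from the shutter speed: 1/15 → 1/20 → 1/25 → 1/30 → 1/40 → 1/50 → 1/60.

1/60s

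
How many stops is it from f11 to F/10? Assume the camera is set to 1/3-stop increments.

1/3 stop

f/11 → f/10 — count the steps: 1 third-stops = 1/3 stop.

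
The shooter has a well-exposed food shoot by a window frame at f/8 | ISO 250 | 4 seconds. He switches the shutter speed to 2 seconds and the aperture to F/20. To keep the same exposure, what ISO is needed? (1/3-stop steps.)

ISO 3200

Shutter speed: 4 → 3.2 → 2.5 → 2 — 1 stop shorter (darker).
Aperture: f/8 → f/9 → f/10 → f/11 → f/13 → f/14 → f/16 → f/18 → f/20 — 2 2/3 stops smaller aperture (darker).
Net change so far: 3 2/3 stops darker. Offset with the ISO: 250 → 320 → 400 → 500 → 640 → 800 → 1000 → 1250 → 1600 → 2000 → 2500 → 3200.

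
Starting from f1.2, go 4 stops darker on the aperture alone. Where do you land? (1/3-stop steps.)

Aperture: f/1.2 → f/1.4 → f/1.6 → f/1.8 → f/2 → f/2.2 → f/2.5 → f/2.8 → f/3.2 → f/3.5 → f/4 → f/4.5 → f/5 — 4 stops narrower (darker).

f/5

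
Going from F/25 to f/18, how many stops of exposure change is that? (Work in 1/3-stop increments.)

1 stop

f/25 → f/22 → f/20 → f/18 — count the steps: 3 third-stops = 1 stop.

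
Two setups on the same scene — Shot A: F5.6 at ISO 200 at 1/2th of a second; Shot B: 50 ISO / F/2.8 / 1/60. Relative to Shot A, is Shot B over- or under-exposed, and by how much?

Aperture: f/5.6 → f/4 → f/2.8 — 2 stops larger aperture (brighter).
Shutter speed: 1/2 → 1/4 → 1/8 → 1/15 → 1/30 → 1/60 — 5 stops faster (darker).
ISO: 200 → 100 → 50 — 2 stops lower (darker).
Net: +2 −5 −2 = −5 stops.

5 stops darker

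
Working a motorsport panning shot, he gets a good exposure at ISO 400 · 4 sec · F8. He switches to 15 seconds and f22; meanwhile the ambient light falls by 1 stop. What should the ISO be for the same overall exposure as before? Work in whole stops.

ISO 1600

Scene light: 1 stop darker.
Shutter speed: 4 → 8 → 15 — 2 stops longer (brighter).
Aperture: f/8 → f/11 → f/16 → f/22 — 3 stops smaller aperture (darker).
Net so far: 2 stops darker. ISO: 400 → 800 → 1600.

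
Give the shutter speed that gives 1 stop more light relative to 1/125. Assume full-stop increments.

Shutter speed: 1/125 → 1/60 — 1 stop longer (brighter).

1/60s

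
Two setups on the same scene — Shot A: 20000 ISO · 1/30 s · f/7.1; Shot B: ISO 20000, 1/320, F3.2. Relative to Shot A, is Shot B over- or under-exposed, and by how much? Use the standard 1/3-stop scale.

Aperture: f/7.1 → f/6.3 → f/5.6 → f/5 → f/4.5 → f/4 → f/3.5 → f/3.2 — 2 1/3 stops wider (brighter).
Shutter speed: 1/30 → 1/40 → 1/50 → 1/60 → 1/80 → 1/100 → 1/125 → 1/160 → 1/200 → 1/250 → 1/320 — 3 1/3 stops shorter (darker).
ISO: unchanged.
Net: +2 1/3 −3 1/3 = −1 stop.

1 stop darker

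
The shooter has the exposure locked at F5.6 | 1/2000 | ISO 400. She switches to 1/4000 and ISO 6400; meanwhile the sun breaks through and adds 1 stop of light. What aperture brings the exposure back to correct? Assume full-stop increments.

Scene light: 1 stop brighter.
Shutter speed: 1/2000 → 1/4000 — 1 stop shorter (darker).
ISO: 400 → 800 → 1600 → 3200 → 6400 — 4 stops higher (brighter).
Net so far: 4 stops brighter. Aperture: f/5.6 → f/8 → f/11 → f/16 → f/22.

f/22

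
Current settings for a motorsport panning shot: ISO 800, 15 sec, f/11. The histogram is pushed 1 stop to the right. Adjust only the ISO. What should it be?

ISO 400

Overexposed by 1 stop → need 1 stop darker.
ISO: 800 → 400.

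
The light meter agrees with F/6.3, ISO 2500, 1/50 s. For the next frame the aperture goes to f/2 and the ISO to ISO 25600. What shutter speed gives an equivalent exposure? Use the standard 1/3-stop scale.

Aperture: f/6.3 → f/5.6 → f/5 → f/4.5 → f/4 → f/3.5 → f/3.2 → f/2.8 → f/2.5 → f/2.2 → f/2 — 3 1/3 stops wider (brighter).
ISO: 2500 → 3200 → 4000 → 5000 → 6400 → 8000 → 10000 → 12800 → 16000 → 20000 → 25600 — 3 1/3 stops raised (brighter).
Net change so far: 6 2/3 stops brighter. Offset with the shutter speed: 1/50 → 1/60 → 1/80 → 1/100 → 1/125 → 1/160 → 1/200 → 1/250 → 1/320 → 1/400 → 1/500 → 1/640 → 1/800 → 1/1000 → 1/1250 → 1/1600 → 1/2000 → 1/2500 → 1/3200 → 1/4000 → 1/5000.

1/5000s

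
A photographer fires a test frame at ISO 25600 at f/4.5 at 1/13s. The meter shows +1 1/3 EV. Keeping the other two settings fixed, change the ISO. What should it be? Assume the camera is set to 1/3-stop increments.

Overexposed by 1 1/3 stops → need 1 1/3 stops darker.
ISO: 25600 → 20000 → 16000 → 12800 → 10000.

ISO 10000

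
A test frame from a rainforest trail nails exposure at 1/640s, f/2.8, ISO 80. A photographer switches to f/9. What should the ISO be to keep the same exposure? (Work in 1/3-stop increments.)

ISO 800

Aperture: f/2.8 → f/3.2 → f/3.5 → f/4 → f/4.5 → f/5 → f/5.6 → f/6.3 → f/7.1 → f/8 → f/9 — 3 1/3 stops stopped down (darker).
Need 3 1/3 stops brighter from the ISO: 80 → 100 → 125 → 160 → 200 → 250 → 320 → 400 → 500 → 640 → 800.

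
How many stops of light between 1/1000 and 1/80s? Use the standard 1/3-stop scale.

3 2/3 stops

1/1000 → 1/800 → 1/640 → 1/500 → 1/400 → 1/320 → 1/250 → 1/200 → 1/160 → 1/125 → 1/100 → 1/80 — count the steps: 11 third-stops = 3 2/3 stops.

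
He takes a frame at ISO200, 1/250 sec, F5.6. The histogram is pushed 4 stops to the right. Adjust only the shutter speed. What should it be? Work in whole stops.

Overexposed by 4 stops → need 4 stops darker.
Shutter speed: 1/250 → 1/500 → 1/1000 → 1/2000 → 1/4000.

1/4000s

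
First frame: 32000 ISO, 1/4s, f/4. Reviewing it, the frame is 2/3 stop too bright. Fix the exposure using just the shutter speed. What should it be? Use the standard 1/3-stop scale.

Overexposed by 2/3 stop → need 2/3 stop darker.
Shutter speed: 1/4 → 1/5 → 1/6.

1/6s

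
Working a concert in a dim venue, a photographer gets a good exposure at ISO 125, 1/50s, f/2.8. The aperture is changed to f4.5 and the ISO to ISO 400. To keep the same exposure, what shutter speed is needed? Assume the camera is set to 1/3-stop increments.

Aperture: f/2.8 → f/3.2 → f/3.5 → f/4 → f/4.5 — 1 1/3 stops narrower (darker).
ISO: 125 → 160 → 200 → 250 → 320 → 400 — 1 2/3 stops higher (brighter).
Net change so far: 1/3 stop brighter. Offset with the shutter speed: 1/50 → 1/60.

1/60s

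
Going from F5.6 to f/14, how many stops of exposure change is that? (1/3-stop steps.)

2 2/3 stops

f/5.6 → f/6.3 → f/7.1 → f/8 → f/9 → f/10 → f/11 → f/13 → f/14 — count the steps: 8 third-stops = 2 2/3 stops.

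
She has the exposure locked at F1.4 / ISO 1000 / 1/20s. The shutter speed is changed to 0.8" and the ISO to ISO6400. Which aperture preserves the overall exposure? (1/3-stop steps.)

f/14

Shutter speed: 1/20 → 1/15 → 1/13 → 1/10 → 1/8 → 1/6 → 1/5 → 1/4 → 0.3 → 0.4 → 0.5 → 0.6 → 0.8 — 4 stops slower (brighter).
ISO: 1000 → 1250 → 1600 → 2000 → 2500 → 3200 → 4000 → 5000 → 6400 — 2 2/3 stops higher (brighter).
Net change so far: 6 2/3 stops brighter. Offset with the aperture: f/1.4 → f/1.6 → f/1.8 → f/2 → f/2.2 → f/2.5 → f/2.8 → f/3.2 → f/3.5 → f/4 → f/4.5 → f/5 → f/5.6 → f/6.3 → f/7.1 → f/8 → f/9 → f/10 → f/11 → f/13 → f/14.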